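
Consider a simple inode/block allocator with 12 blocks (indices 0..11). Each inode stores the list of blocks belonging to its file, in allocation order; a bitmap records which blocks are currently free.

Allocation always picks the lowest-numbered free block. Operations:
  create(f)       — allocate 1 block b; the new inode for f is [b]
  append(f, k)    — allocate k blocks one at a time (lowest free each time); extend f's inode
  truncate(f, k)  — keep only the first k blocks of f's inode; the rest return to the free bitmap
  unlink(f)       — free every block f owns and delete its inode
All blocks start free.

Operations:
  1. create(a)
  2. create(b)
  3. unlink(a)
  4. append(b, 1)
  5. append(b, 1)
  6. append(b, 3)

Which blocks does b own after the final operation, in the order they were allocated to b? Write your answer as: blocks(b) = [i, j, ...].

blocks(b) = [1, 0, 2, 3, 4, 5]

[1] create(a) — a=0 (map F...........)
[2] create(b) — a=0 b=1 (map FF..........)
[3] unlink(a) — b=1 (map .F..........)
[4] append(b, 1) — b=1,0 (map FF..........)
[5] append(b, 1) — b=1,0,2 (map FFF.........)
[6] append(b, 3) — b=1,0,2,3,4,5 (map FFFFFF......)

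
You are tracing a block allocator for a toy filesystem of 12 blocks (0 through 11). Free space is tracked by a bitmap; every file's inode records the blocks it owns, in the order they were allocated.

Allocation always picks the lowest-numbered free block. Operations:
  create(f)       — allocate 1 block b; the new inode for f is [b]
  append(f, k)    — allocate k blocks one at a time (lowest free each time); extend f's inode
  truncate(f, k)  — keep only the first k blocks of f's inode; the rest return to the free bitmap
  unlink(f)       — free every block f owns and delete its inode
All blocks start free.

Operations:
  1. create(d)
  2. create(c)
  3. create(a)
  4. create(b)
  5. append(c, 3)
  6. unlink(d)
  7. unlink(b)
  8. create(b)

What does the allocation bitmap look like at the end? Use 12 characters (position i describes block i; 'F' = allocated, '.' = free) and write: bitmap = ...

create(d): bitmap=F........... | d=[0]
create(c): bitmap=FF.......... | c=[1] d=[0]
create(a): bitmap=FFF......... | a=[2] c=[1] d=[0]
create(b): bitmap=FFFF........ | a=[2] b=[3] c=[1] d=[0]
append(c, 3): bitmap=FFFFFFF..... | a=[2] b=[3] c=[1, 4, 5, 6] d=[0]
unlink(d): bitmap=.FFFFFF..... | a=[2] b=[3] c=[1, 4, 5, 6]
unlink(b): bitmap=.FF.FFF..... | a=[2] c=[1, 4, 5, 6]
create(b): bitmap=FFF.FFF..... | a=[2] b=[0] c=[1, 4, 5, 6]

bitmap = FFF.FFF.....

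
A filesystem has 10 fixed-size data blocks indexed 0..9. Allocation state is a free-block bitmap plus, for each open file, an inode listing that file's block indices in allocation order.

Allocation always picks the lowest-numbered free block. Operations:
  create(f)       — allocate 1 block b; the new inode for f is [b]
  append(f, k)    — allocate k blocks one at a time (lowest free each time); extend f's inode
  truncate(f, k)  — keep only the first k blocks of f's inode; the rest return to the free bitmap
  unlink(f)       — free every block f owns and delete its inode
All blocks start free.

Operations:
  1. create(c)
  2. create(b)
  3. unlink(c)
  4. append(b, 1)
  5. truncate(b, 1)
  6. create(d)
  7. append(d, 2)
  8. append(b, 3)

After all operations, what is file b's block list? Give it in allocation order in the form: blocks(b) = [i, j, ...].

  1. create(c)  ⇒  F.........  {c→[0]}
  2. create(b)  ⇒  FF........  {b→[1]; c→[0]}
  3. unlink(c)  ⇒  .F........  {b→[1]}
  4. append(b, 1)  ⇒  FF........  {b→[1, 0]}
  5. truncate(b, 1)  ⇒  .F........  {b→[1]}
  6. create(d)  ⇒  FF........  {b→[1]; d→[0]}
  7. append(d, 2)  ⇒  FFFF......  {b→[1]; d→[0, 2, 3]}
  8. append(b, 3)  ⇒  FFFFFFF...  {b→[1, 4, 5, 6]; d→[0, 2, 3]}

blocks(b) = [1, 4, 5, 6]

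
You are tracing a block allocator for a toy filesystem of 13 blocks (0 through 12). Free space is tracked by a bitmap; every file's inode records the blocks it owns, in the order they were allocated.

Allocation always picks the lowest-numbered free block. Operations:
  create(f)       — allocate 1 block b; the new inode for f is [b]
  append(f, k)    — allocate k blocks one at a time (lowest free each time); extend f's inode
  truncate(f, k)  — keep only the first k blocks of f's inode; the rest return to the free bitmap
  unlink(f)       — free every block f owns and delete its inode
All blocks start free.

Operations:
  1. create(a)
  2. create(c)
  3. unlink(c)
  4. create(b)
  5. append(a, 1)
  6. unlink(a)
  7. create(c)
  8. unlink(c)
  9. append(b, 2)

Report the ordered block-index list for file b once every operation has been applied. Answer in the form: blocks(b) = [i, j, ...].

blocks(b) = [1, 0, 2]

[1] create(a) — a=0 (map F............)
[2] create(c) — a=0 c=1 (map FF...........)
[3] unlink(c) — a=0 (map F............)
[4] create(b) — a=0 b=1 (map FF...........)
[5] append(a, 1) — a=0,2 b=1 (map FFF..........)
[6] unlink(a) — b=1 (map .F...........)
[7] create(c) — b=1 c=0 (map FF...........)
[8] unlink(c) — b=1 (map .F...........)
[9] append(b, 2) — b=1,0,2 (map FFF..........)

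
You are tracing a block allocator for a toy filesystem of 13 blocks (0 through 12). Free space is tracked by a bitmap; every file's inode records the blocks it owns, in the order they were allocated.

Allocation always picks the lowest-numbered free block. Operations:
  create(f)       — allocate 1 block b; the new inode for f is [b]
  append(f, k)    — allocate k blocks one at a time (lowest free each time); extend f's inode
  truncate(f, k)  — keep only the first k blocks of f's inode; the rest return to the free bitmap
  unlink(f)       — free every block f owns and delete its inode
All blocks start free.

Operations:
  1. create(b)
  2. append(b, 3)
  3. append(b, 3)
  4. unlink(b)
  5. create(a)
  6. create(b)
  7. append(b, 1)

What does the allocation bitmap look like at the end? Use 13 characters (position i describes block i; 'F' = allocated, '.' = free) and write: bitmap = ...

bitmap = FFF..........

  1. create(b)  ⇒  F............  {b→[0]}
  2. append(b, 3)  ⇒  FFFF.........  {b→[0, 1, 2, 3]}
  3. append(b, 3)  ⇒  FFFFFFF......  {b→[0, 1, 2, 3, 4, 5, 6]}
  4. unlink(b)  ⇒  .............  {}
  5. create(a)  ⇒  F............  {a→[0]}
  6. create(b)  ⇒  FF...........  {a→[0]; b→[1]}
  7. append(b, 1)  ⇒  FFF..........  {a→[0]; b→[1, 2]}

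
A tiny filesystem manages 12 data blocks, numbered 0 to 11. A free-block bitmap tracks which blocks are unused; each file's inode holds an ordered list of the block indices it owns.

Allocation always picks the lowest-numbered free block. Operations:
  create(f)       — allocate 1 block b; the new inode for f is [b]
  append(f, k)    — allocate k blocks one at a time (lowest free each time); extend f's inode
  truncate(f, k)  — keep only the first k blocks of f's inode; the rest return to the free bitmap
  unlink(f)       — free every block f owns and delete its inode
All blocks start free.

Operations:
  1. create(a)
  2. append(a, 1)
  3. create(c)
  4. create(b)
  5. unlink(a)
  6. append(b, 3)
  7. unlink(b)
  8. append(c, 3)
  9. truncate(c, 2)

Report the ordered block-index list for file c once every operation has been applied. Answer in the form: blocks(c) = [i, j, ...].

blocks(c) = [2, 0]

  1. create(a)  ⇒  F...........  {a→[0]}
  2. append(a, 1)  ⇒  FF..........  {a→[0, 1]}
  3. create(c)  ⇒  FFF.........  {a→[0, 1]; c→[2]}
  4. create(b)  ⇒  FFFF........  {a→[0, 1]; b→[3]; c→[2]}
  5. unlink(a)  ⇒  ..FF........  {b→[3]; c→[2]}
  6. append(b, 3)  ⇒  FFFFF.......  {b→[3, 0, 1, 4]; c→[2]}
  7. unlink(b)  ⇒  ..F.........  {c→[2]}
  8. append(c, 3)  ⇒  FFFF........  {c→[2, 0, 1, 3]}
  9. truncate(c, 2)  ⇒  F.F.........  {c→[2, 0]}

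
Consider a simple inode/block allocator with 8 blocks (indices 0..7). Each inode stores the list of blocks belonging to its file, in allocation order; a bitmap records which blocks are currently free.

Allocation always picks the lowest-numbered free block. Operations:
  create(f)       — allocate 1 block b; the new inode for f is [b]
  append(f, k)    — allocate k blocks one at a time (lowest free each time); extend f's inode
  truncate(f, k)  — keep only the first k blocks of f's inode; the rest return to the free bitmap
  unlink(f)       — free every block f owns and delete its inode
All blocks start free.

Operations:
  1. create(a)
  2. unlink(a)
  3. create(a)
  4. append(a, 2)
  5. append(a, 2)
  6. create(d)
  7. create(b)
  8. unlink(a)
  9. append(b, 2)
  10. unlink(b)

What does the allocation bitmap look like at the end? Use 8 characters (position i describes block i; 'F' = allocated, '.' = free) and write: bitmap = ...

[1] create(a) — a=0 (map F.......)
[2] unlink(a) —  (map ........)
[3] create(a) — a=0 (map F.......)
[4] append(a, 2) — a=0,1,2 (map FFF.....)
[5] append(a, 2) — a=0,1,2,3,4 (map FFFFF...)
[6] create(d) — a=0,1,2,3,4 d=5 (map FFFFFF..)
[7] create(b) — a=0,1,2,3,4 b=6 d=5 (map FFFFFFF.)
[8] unlink(a) — b=6 d=5 (map .....FF.)
[9] append(b, 2) — b=6,0,1 d=5 (map FF...FF.)
[10] unlink(b) — d=5 (map .....F..)

bitmap = .....F..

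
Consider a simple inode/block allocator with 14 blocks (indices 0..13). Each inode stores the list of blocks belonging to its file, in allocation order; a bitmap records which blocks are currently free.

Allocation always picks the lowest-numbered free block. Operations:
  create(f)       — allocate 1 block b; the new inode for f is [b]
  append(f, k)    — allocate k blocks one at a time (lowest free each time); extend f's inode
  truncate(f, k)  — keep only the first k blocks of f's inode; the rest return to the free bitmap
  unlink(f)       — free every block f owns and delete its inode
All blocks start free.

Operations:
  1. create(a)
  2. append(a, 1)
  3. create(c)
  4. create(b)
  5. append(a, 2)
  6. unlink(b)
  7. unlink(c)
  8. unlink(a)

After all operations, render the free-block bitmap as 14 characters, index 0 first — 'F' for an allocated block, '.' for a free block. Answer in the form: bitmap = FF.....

bitmap = ..............

[1] create(a) — a=0 (map F.............)
[2] append(a, 1) — a=0,1 (map FF............)
[3] create(c) — a=0,1 c=2 (map FFF...........)
[4] create(b) — a=0,1 b=3 c=2 (map FFFF..........)
[5] append(a, 2) — a=0,1,4,5 b=3 c=2 (map FFFFFF........)
[6] unlink(b) — a=0,1,4,5 c=2 (map FFF.FF........)
[7] unlink(c) — a=0,1,4,5 (map FF..FF........)
[8] unlink(a) —  (map ..............)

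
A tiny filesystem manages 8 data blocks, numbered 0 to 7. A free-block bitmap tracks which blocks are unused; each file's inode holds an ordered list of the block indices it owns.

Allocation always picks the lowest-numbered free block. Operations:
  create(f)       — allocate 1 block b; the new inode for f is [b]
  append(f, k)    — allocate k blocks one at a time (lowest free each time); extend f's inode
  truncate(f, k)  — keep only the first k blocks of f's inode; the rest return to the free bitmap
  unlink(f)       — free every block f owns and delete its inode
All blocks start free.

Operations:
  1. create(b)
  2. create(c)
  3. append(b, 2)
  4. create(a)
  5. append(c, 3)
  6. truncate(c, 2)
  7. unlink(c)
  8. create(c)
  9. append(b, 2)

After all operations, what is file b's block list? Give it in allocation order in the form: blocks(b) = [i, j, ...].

blocks(b) = [0, 2, 3, 5, 6]

  1. create(b)  ⇒  F.......  {b→[0]}
  2. create(c)  ⇒  FF......  {b→[0]; c→[1]}
  3. append(b, 2)  ⇒  FFFF....  {b→[0, 2, 3]; c→[1]}
  4. create(a)  ⇒  FFFFF...  {a→[4]; b→[0, 2, 3]; c→[1]}
  5. append(c, 3)  ⇒  FFFFFFFF  {a→[4]; b→[0, 2, 3]; c→[1, 5, 6, 7]}
  6. truncate(c, 2)  ⇒  FFFFFF..  {a→[4]; b→[0, 2, 3]; c→[1, 5]}
  7. unlink(c)  ⇒  F.FFF...  {a→[4]; b→[0, 2, 3]}
  8. create(c)  ⇒  FFFFF...  {a→[4]; b→[0, 2, 3]; c→[1]}
  9. append(b, 2)  ⇒  FFFFFFF.  {a→[4]; b→[0, 2, 3, 5, 6]; c→[1]}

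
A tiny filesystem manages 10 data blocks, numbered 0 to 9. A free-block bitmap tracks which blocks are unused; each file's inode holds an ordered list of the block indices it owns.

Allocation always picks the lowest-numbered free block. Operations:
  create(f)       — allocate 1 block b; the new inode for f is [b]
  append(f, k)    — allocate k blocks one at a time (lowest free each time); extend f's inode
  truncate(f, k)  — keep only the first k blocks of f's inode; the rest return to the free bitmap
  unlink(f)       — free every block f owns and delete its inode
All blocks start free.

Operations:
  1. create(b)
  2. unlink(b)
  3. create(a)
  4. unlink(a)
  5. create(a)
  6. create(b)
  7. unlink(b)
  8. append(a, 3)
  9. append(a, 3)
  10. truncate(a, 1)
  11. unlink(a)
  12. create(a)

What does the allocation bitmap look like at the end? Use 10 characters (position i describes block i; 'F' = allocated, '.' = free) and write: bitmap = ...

after create(b) → b:[0]  free=[F.........]
after unlink(b) →   free=[..........]
after create(a) → a:[0]  free=[F.........]
after unlink(a) →   free=[..........]
after create(a) → a:[0]  free=[F.........]
after create(b) → a:[0], b:[1]  free=[FF........]
after unlink(b) → a:[0]  free=[F.........]
after append(a, 3) → a:[0, 1, 2, 3]  free=[FFFF......]
after append(a, 3) → a:[0, 1, 2, 3, 4, 5, 6]  free=[FFFFFFF...]
after truncate(a, 1) → a:[0]  free=[F.........]
after unlink(a) →   free=[..........]
after create(a) → a:[0]  free=[F.........]

bitmap = F.........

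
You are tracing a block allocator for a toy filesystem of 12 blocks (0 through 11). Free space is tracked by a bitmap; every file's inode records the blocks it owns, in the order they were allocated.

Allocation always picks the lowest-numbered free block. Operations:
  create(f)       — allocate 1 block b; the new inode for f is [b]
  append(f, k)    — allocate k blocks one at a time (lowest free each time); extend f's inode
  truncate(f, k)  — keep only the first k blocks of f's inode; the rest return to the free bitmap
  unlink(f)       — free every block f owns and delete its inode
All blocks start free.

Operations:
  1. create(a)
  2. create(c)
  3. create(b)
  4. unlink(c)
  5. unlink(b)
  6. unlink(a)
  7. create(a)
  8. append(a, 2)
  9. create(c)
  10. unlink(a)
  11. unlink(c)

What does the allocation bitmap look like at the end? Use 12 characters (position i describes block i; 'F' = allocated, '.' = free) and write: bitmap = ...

create(a): bitmap=F........... | a=[0]
create(c): bitmap=FF.......... | a=[0] c=[1]
create(b): bitmap=FFF......... | a=[0] b=[2] c=[1]
unlink(c): bitmap=F.F......... | a=[0] b=[2]
unlink(b): bitmap=F........... | a=[0]
unlink(a): bitmap=............ | 
create(a): bitmap=F........... | a=[0]
append(a, 2): bitmap=FFF......... | a=[0, 1, 2]
create(c): bitmap=FFFF........ | a=[0, 1, 2] c=[3]
unlink(a): bitmap=...F........ | c=[3]
unlink(c): bitmap=............ | 

bitmap = ............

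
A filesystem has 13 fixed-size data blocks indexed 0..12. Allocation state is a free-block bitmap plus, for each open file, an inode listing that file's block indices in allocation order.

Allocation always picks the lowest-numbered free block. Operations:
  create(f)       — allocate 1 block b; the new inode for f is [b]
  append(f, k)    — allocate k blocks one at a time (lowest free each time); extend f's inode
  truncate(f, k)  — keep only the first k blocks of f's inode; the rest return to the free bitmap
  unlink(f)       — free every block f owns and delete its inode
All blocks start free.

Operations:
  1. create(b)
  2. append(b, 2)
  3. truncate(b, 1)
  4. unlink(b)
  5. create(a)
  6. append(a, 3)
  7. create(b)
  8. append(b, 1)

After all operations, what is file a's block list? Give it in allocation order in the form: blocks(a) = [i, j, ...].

blocks(a) = [0, 1, 2, 3]

  1. create(b)  ⇒  F............  {b→[0]}
  2. append(b, 2)  ⇒  FFF..........  {b→[0, 1, 2]}
  3. truncate(b, 1)  ⇒  F............  {b→[0]}
  4. unlink(b)  ⇒  .............  {}
  5. create(a)  ⇒  F............  {a→[0]}
  6. append(a, 3)  ⇒  FFFF.........  {a→[0, 1, 2, 3]}
  7. create(b)  ⇒  FFFFF........  {a→[0, 1, 2, 3]; b→[4]}
  8. append(b, 1)  ⇒  FFFFFF.......  {a→[0, 1, 2, 3]; b→[4, 5]}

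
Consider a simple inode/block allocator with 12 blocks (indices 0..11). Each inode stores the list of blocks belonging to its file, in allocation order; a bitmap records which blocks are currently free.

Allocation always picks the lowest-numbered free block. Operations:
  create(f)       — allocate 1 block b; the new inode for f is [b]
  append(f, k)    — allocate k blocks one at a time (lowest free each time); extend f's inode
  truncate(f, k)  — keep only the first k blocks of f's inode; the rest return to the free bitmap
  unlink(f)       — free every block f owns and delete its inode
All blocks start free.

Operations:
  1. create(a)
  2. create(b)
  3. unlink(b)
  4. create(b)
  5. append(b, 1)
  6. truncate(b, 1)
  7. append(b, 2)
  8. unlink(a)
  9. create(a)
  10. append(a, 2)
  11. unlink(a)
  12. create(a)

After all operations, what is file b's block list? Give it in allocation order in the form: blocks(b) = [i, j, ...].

  1. create(a)  ⇒  F...........  {a→[0]}
  2. create(b)  ⇒  FF..........  {a→[0]; b→[1]}
  3. unlink(b)  ⇒  F...........  {a→[0]}
  4. create(b)  ⇒  FF..........  {a→[0]; b→[1]}
  5. append(b, 1)  ⇒  FFF.........  {a→[0]; b→[1, 2]}
  6. truncate(b, 1)  ⇒  FF..........  {a→[0]; b→[1]}
  7. append(b, 2)  ⇒  FFFF........  {a→[0]; b→[1, 2, 3]}
  8. unlink(a)  ⇒  .FFF........  {b→[1, 2, 3]}
  9. create(a)  ⇒  FFFF........  {a→[0]; b→[1, 2, 3]}
  10. append(a, 2)  ⇒  FFFFFF......  {a→[0, 4, 5]; b→[1, 2, 3]}
  11. unlink(a)  ⇒  .FFF........  {b→[1, 2, 3]}
  12. create(a)  ⇒  FFFF........  {a→[0]; b→[1, 2, 3]}

blocks(b) = [1, 2, 3]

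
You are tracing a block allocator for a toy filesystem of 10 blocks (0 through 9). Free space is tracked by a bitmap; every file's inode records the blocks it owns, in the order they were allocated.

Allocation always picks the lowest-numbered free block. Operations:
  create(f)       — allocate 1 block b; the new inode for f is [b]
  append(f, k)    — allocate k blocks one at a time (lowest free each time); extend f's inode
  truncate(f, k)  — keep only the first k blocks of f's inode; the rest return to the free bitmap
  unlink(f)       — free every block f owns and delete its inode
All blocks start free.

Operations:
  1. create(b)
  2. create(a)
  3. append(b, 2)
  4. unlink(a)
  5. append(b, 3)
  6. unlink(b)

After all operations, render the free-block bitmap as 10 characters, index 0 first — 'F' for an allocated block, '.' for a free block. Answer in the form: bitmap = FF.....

bitmap = ..........

  1. create(b)  ⇒  F.........  {b→[0]}
  2. create(a)  ⇒  FF........  {a→[1]; b→[0]}
  3. append(b, 2)  ⇒  FFFF......  {a→[1]; b→[0, 2, 3]}
  4. unlink(a)  ⇒  F.FF......  {b→[0, 2, 3]}
  5. append(b, 3)  ⇒  FFFFFF....  {b→[0, 2, 3, 1, 4, 5]}
  6. unlink(b)  ⇒  ..........  {}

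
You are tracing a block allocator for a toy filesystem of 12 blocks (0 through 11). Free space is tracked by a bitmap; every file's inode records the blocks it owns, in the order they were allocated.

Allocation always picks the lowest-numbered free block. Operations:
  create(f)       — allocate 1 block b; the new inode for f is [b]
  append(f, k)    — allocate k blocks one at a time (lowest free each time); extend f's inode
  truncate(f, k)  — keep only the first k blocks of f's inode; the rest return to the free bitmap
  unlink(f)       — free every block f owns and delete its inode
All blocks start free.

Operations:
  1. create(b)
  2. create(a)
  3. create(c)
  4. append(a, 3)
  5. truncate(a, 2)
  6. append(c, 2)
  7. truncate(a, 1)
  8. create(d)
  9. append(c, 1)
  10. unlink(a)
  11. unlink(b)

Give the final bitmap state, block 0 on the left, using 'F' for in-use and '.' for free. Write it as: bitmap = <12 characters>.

after create(b) → b:[0]  free=[F...........]
after create(a) → a:[1], b:[0]  free=[FF..........]
after create(c) → a:[1], b:[0], c:[2]  free=[FFF.........]
after append(a, 3) → a:[1, 3, 4, 5], b:[0], c:[2]  free=[FFFFFF......]
after truncate(a, 2) → a:[1, 3], b:[0], c:[2]  free=[FFFF........]
after append(c, 2) → a:[1, 3], b:[0], c:[2, 4, 5]  free=[FFFFFF......]
after truncate(a, 1) → a:[1], b:[0], c:[2, 4, 5]  free=[FFF.FF......]
after create(d) → a:[1], b:[0], c:[2, 4, 5], d:[3]  free=[FFFFFF......]
after append(c, 1) → a:[1], b:[0], c:[2, 4, 5, 6], d:[3]  free=[FFFFFFF.....]
after unlink(a) → b:[0], c:[2, 4, 5, 6], d:[3]  free=[F.FFFFF.....]
after unlink(b) → c:[2, 4, 5, 6], d:[3]  free=[..FFFFF.....]

bitmap = ..FFFFF.....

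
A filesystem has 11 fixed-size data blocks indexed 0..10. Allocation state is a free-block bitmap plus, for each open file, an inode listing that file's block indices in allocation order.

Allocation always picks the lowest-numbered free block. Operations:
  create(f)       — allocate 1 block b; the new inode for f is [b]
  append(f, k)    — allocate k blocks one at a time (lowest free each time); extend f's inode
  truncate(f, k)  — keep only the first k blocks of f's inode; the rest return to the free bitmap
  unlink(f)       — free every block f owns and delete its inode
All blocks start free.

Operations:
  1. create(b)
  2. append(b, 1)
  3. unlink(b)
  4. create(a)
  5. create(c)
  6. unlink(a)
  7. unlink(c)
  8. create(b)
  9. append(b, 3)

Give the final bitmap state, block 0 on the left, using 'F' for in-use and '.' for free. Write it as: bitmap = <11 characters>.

bitmap = FFFF.......

[1] create(b) — b=0 (map F..........)
[2] append(b, 1) — b=0,1 (map FF.........)
[3] unlink(b) —  (map ...........)
[4] create(a) — a=0 (map F..........)
[5] create(c) — a=0 c=1 (map FF.........)
[6] unlink(a) — c=1 (map .F.........)
[7] unlink(c) —  (map ...........)
[8] create(b) — b=0 (map F..........)
[9] append(b, 3) — b=0,1,2,3 (map FFFF.......)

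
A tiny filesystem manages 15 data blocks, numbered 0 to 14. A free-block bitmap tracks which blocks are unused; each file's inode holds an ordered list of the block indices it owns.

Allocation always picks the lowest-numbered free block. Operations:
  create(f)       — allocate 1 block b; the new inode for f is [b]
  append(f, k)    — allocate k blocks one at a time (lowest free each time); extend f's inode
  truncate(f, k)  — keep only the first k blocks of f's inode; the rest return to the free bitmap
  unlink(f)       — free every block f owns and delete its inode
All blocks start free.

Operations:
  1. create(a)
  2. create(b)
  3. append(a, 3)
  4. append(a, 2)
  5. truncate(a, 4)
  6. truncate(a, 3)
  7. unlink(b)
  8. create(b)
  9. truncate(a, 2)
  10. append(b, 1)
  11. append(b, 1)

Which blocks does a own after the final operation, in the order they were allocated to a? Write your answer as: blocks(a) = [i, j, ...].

[1] create(a) — a=0 (map F..............)
[2] create(b) — a=0 b=1 (map FF.............)
[3] append(a, 3) — a=0,2,3,4 b=1 (map FFFFF..........)
[4] append(a, 2) — a=0,2,3,4,5,6 b=1 (map FFFFFFF........)
[5] truncate(a, 4) — a=0,2,3,4 b=1 (map FFFFF..........)
[6] truncate(a, 3) — a=0,2,3 b=1 (map FFFF...........)
[7] unlink(b) — a=0,2,3 (map F.FF...........)
[8] create(b) — a=0,2,3 b=1 (map FFFF...........)
[9] truncate(a, 2) — a=0,2 b=1 (map FFF............)
[10] append(b, 1) — a=0,2 b=1,3 (map FFFF...........)
[11] append(b, 1) — a=0,2 b=1,3,4 (map FFFFF..........)

blocks(a) = [0, 2]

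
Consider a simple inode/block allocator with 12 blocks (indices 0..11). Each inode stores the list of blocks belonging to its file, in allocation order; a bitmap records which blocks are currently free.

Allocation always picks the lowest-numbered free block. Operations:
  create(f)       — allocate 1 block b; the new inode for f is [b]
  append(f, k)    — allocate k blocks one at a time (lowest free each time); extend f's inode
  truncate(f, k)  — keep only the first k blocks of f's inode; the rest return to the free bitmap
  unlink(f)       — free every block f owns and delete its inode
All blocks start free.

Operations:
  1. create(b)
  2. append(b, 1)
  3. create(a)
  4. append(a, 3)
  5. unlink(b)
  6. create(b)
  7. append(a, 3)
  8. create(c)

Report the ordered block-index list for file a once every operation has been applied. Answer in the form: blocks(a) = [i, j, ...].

blocks(a) = [2, 3, 4, 5, 1, 6, 7]

  1. create(b)  ⇒  F...........  {b→[0]}
  2. append(b, 1)  ⇒  FF..........  {b→[0, 1]}
  3. create(a)  ⇒  FFF.........  {a→[2]; b→[0, 1]}
  4. append(a, 3)  ⇒  FFFFFF......  {a→[2, 3, 4, 5]; b→[0, 1]}
  5. unlink(b)  ⇒  ..FFFF......  {a→[2, 3, 4, 5]}
  6. create(b)  ⇒  F.FFFF......  {a→[2, 3, 4, 5]; b→[0]}
  7. append(a, 3)  ⇒  FFFFFFFF....  {a→[2, 3, 4, 5, 1, 6, 7]; b→[0]}
  8. create(c)  ⇒  FFFFFFFFF...  {a→[2, 3, 4, 5, 1, 6, 7]; b→[0]; c→[8]}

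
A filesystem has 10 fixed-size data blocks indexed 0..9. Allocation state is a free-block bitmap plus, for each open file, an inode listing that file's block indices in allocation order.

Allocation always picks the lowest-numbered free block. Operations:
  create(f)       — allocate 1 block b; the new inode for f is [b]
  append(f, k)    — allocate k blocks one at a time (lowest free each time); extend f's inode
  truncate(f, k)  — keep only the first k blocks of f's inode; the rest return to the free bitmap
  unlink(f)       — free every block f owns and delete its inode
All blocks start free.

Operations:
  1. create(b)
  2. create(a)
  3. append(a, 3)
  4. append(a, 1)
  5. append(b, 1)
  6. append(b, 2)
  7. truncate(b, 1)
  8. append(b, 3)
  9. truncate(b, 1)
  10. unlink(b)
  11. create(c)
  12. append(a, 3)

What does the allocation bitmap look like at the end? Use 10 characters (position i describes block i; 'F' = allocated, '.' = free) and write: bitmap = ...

bitmap = FFFFFFFFF.

create(b): bitmap=F......... | b=[0]
create(a): bitmap=FF........ | a=[1] b=[0]
append(a, 3): bitmap=FFFFF..... | a=[1, 2, 3, 4] b=[0]
append(a, 1): bitmap=FFFFFF.... | a=[1, 2, 3, 4, 5] b=[0]
append(b, 1): bitmap=FFFFFFF... | a=[1, 2, 3, 4, 5] b=[0, 6]
append(b, 2): bitmap=FFFFFFFFF. | a=[1, 2, 3, 4, 5] b=[0, 6, 7, 8]
truncate(b, 1): bitmap=FFFFFF.... | a=[1, 2, 3, 4, 5] b=[0]
append(b, 3): bitmap=FFFFFFFFF. | a=[1, 2, 3, 4, 5] b=[0, 6, 7, 8]
truncate(b, 1): bitmap=FFFFFF.... | a=[1, 2, 3, 4, 5] b=[0]
unlink(b): bitmap=.FFFFF.... | a=[1, 2, 3, 4, 5]
create(c): bitmap=FFFFFF.... | a=[1, 2, 3, 4, 5] c=[0]
append(a, 3): bitmap=FFFFFFFFF. | a=[1, 2, 3, 4, 5, 6, 7, 8] c=[0]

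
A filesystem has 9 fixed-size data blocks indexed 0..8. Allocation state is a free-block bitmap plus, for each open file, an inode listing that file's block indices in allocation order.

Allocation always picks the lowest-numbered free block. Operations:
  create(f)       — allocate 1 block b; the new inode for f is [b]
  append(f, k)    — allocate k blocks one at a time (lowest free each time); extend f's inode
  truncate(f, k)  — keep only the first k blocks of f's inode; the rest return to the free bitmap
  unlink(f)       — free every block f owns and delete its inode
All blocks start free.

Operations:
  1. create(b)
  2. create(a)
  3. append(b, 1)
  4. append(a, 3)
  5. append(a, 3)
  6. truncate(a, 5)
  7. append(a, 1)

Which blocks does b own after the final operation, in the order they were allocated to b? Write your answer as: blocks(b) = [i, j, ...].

blocks(b) = [0, 2]

create(b): bitmap=F........ | b=[0]
create(a): bitmap=FF....... | a=[1] b=[0]
append(b, 1): bitmap=FFF...... | a=[1] b=[0, 2]
append(a, 3): bitmap=FFFFFF... | a=[1, 3, 4, 5] b=[0, 2]
append(a, 3): bitmap=FFFFFFFFF | a=[1, 3, 4, 5, 6, 7, 8] b=[0, 2]
truncate(a, 5): bitmap=FFFFFFF.. | a=[1, 3, 4, 5, 6] b=[0, 2]
append(a, 1): bitmap=FFFFFFFF. | a=[1, 3, 4, 5, 6, 7] b=[0, 2]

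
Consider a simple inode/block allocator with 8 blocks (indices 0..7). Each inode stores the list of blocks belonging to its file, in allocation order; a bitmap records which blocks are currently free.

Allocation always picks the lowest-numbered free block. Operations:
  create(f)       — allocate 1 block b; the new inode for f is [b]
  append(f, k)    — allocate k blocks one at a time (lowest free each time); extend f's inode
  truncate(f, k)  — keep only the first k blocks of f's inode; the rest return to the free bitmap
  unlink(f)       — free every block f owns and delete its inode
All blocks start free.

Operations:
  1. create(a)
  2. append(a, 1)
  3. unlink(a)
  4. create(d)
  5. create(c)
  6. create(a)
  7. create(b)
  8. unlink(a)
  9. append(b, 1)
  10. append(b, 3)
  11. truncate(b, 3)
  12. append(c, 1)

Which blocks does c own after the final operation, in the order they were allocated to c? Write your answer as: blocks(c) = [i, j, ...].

[1] create(a) — a=0 (map F.......)
[2] append(a, 1) — a=0,1 (map FF......)
[3] unlink(a) —  (map ........)
[4] create(d) — d=0 (map F.......)
[5] create(c) — c=1 d=0 (map FF......)
[6] create(a) — a=2 c=1 d=0 (map FFF.....)
[7] create(b) — a=2 b=3 c=1 d=0 (map FFFF....)
[8] unlink(a) — b=3 c=1 d=0 (map FF.F....)
[9] append(b, 1) — b=3,2 c=1 d=0 (map FFFF....)
[10] append(b, 3) — b=3,2,4,5,6 c=1 d=0 (map FFFFFFF.)
[11] truncate(b, 3) — b=3,2,4 c=1 d=0 (map FFFFF...)
[12] append(c, 1) — b=3,2,4 c=1,5 d=0 (map FFFFFF..)

blocks(c) = [1, 5]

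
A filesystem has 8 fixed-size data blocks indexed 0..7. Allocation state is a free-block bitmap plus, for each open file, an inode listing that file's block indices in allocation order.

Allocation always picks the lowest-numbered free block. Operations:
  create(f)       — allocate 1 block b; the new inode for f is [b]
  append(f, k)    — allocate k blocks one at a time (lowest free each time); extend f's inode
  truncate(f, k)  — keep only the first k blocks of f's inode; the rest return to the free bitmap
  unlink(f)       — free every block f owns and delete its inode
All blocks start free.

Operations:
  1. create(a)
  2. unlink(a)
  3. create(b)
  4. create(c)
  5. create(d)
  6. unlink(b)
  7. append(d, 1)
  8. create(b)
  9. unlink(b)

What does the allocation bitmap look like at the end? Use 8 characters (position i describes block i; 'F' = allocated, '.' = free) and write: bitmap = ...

[1] create(a) — a=0 (map F.......)
[2] unlink(a) —  (map ........)
[3] create(b) — b=0 (map F.......)
[4] create(c) — b=0 c=1 (map FF......)
[5] create(d) — b=0 c=1 d=2 (map FFF.....)
[6] unlink(b) — c=1 d=2 (map .FF.....)
[7] append(d, 1) — c=1 d=2,0 (map FFF.....)
[8] create(b) — b=3 c=1 d=2,0 (map FFFF....)
[9] unlink(b) — c=1 d=2,0 (map FFF.....)

bitmap = FFF.....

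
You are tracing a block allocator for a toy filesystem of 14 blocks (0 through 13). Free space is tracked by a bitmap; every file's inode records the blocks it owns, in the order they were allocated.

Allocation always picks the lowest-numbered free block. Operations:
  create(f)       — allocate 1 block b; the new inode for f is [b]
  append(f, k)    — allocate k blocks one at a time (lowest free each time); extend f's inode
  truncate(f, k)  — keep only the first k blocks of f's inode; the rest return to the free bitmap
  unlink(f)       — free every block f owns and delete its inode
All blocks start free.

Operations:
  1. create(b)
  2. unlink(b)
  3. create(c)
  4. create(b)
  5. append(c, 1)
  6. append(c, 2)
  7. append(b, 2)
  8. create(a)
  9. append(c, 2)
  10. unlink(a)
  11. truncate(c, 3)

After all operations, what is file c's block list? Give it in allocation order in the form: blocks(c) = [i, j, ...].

  1. create(b)  ⇒  F.............  {b→[0]}
  2. unlink(b)  ⇒  ..............  {}
  3. create(c)  ⇒  F.............  {c→[0]}
  4. create(b)  ⇒  FF............  {b→[1]; c→[0]}
  5. append(c, 1)  ⇒  FFF...........  {b→[1]; c→[0, 2]}
  6. append(c, 2)  ⇒  FFFFF.........  {b→[1]; c→[0, 2, 3, 4]}
  7. append(b, 2)  ⇒  FFFFFFF.......  {b→[1, 5, 6]; c→[0, 2, 3, 4]}
  8. create(a)  ⇒  FFFFFFFF......  {a→[7]; b→[1, 5, 6]; c→[0, 2, 3, 4]}
  9. append(c, 2)  ⇒  FFFFFFFFFF....  {a→[7]; b→[1, 5, 6]; c→[0, 2, 3, 4, 8, 9]}
  10. unlink(a)  ⇒  FFFFFFF.FF....  {b→[1, 5, 6]; c→[0, 2, 3, 4, 8, 9]}
  11. truncate(c, 3)  ⇒  FFFF.FF.......  {b→[1, 5, 6]; c→[0, 2, 3]}

blocks(c) = [0, 2, 3]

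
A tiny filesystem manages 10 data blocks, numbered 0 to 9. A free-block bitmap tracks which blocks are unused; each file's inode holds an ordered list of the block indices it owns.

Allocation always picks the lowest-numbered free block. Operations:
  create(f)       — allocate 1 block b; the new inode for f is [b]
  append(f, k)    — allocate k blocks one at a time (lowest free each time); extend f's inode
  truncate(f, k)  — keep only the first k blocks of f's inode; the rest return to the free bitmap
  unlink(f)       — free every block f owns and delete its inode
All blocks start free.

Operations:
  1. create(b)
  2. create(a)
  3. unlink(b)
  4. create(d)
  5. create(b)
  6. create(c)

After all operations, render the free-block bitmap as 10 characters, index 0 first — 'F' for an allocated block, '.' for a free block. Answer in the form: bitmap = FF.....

bitmap = FFFF......

  1. create(b)  ⇒  F.........  {b→[0]}
  2. create(a)  ⇒  FF........  {a→[1]; b→[0]}
  3. unlink(b)  ⇒  .F........  {a→[1]}
  4. create(d)  ⇒  FF........  {a→[1]; d→[0]}
  5. create(b)  ⇒  FFF.......  {a→[1]; b→[2]; d→[0]}
  6. create(c)  ⇒  FFFF......  {a→[1]; b→[2]; c→[3]; d→[0]}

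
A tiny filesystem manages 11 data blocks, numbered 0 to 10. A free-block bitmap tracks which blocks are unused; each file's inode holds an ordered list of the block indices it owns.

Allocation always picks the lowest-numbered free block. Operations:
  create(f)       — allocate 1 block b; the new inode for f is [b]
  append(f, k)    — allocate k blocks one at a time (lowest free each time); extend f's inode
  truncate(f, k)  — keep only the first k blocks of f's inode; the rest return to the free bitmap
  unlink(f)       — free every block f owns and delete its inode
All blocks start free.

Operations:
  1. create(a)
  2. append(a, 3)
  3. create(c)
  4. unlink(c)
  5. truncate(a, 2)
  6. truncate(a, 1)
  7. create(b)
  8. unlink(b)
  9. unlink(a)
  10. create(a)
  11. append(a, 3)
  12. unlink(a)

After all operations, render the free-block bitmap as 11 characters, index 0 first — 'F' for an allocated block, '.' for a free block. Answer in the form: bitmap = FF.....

[1] create(a) — a=0 (map F..........)
[2] append(a, 3) — a=0,1,2,3 (map FFFF.......)
[3] create(c) — a=0,1,2,3 c=4 (map FFFFF......)
[4] unlink(c) — a=0,1,2,3 (map FFFF.......)
[5] truncate(a, 2) — a=0,1 (map FF.........)
[6] truncate(a, 1) — a=0 (map F..........)
[7] create(b) — a=0 b=1 (map FF.........)
[8] unlink(b) — a=0 (map F..........)
[9] unlink(a) —  (map ...........)
[10] create(a) — a=0 (map F..........)
[11] append(a, 3) — a=0,1,2,3 (map FFFF.......)
[12] unlink(a) —  (map ...........)

bitmap = ...........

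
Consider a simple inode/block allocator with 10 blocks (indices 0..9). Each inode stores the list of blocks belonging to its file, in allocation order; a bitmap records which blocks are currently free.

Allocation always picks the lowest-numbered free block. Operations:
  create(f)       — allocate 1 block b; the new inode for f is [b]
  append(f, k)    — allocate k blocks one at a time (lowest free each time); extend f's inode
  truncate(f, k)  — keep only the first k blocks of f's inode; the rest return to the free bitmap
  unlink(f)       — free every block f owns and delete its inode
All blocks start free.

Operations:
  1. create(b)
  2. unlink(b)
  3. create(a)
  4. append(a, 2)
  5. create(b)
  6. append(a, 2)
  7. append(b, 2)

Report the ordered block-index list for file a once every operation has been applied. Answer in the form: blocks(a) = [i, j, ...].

  1. create(b)  ⇒  F.........  {b→[0]}
  2. unlink(b)  ⇒  ..........  {}
  3. create(a)  ⇒  F.........  {a→[0]}
  4. append(a, 2)  ⇒  FFF.......  {a→[0, 1, 2]}
  5. create(b)  ⇒  FFFF......  {a→[0, 1, 2]; b→[3]}
  6. append(a, 2)  ⇒  FFFFFF....  {a→[0, 1, 2, 4, 5]; b→[3]}
  7. append(b, 2)  ⇒  FFFFFFFF..  {a→[0, 1, 2, 4, 5]; b→[3, 6, 7]}

blocks(a) = [0, 1, 2, 4, 5]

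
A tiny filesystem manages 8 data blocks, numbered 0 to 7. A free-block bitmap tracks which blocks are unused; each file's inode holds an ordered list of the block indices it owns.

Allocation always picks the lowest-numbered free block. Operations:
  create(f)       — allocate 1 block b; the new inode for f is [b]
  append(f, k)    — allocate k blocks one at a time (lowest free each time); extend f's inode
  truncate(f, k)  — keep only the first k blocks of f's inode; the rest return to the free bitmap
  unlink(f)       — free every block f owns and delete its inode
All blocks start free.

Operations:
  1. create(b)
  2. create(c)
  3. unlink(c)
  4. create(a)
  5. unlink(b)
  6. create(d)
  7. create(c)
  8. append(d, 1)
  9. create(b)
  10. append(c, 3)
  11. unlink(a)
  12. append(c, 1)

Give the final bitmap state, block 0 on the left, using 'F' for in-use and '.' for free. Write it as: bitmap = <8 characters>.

[1] create(b) — b=0 (map F.......)
[2] create(c) — b=0 c=1 (map FF......)
[3] unlink(c) — b=0 (map F.......)
[4] create(a) — a=1 b=0 (map FF......)
[5] unlink(b) — a=1 (map .F......)
[6] create(d) — a=1 d=0 (map FF......)
[7] create(c) — a=1 c=2 d=0 (map FFF.....)
[8] append(d, 1) — a=1 c=2 d=0,3 (map FFFF....)
[9] create(b) — a=1 b=4 c=2 d=0,3 (map FFFFF...)
[10] append(c, 3) — a=1 b=4 c=2,5,6,7 d=0,3 (map FFFFFFFF)
[11] unlink(a) — b=4 c=2,5,6,7 d=0,3 (map F.FFFFFF)
[12] append(c, 1) — b=4 c=2,5,6,7,1 d=0,3 (map FFFFFFFF)

bitmap = FFFFFFFF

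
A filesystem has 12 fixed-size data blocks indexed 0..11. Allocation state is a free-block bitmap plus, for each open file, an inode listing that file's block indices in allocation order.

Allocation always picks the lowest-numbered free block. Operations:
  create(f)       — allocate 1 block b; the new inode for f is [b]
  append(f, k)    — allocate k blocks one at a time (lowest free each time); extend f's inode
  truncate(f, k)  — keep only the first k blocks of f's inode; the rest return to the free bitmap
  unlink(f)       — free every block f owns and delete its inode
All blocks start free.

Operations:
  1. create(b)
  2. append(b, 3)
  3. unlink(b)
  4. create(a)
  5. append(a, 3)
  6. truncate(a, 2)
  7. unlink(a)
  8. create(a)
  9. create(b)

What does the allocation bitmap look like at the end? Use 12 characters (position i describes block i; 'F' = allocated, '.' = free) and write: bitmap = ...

create(b): bitmap=F........... | b=[0]
append(b, 3): bitmap=FFFF........ | b=[0, 1, 2, 3]
unlink(b): bitmap=............ | 
create(a): bitmap=F........... | a=[0]
append(a, 3): bitmap=FFFF........ | a=[0, 1, 2, 3]
truncate(a, 2): bitmap=FF.......... | a=[0, 1]
unlink(a): bitmap=............ | 
create(a): bitmap=F........... | a=[0]
create(b): bitmap=FF.......... | a=[0] b=[1]

bitmap = FF..........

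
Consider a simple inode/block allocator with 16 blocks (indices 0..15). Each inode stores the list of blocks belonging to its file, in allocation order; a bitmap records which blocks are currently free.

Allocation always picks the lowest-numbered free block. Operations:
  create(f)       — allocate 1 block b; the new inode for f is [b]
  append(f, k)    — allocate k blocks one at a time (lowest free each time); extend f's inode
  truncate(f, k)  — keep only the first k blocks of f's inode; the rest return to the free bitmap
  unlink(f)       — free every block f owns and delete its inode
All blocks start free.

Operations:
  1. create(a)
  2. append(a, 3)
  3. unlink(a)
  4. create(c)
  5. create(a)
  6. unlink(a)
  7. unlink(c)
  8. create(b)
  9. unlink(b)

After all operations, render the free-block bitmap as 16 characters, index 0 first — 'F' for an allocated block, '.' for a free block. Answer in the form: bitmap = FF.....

bitmap = ................

  1. create(a)  ⇒  F...............  {a→[0]}
  2. append(a, 3)  ⇒  FFFF............  {a→[0, 1, 2, 3]}
  3. unlink(a)  ⇒  ................  {}
  4. create(c)  ⇒  F...............  {c→[0]}
  5. create(a)  ⇒  FF..............  {a→[1]; c→[0]}
  6. unlink(a)  ⇒  F...............  {c→[0]}
  7. unlink(c)  ⇒  ................  {}
  8. create(b)  ⇒  F...............  {b→[0]}
  9. unlink(b)  ⇒  ................  {}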